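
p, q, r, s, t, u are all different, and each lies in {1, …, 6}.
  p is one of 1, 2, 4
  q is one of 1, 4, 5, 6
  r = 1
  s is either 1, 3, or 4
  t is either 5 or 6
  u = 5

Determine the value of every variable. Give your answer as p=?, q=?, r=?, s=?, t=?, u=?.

r has just one choice, so r = 1. Strike 1 from p, q, s.
That leaves u = 5. Eliminate 5 elsewhere: q, t.
t's domain is down to {6}, so t = 6. Remove 6 from q.
q has just one choice, so q = 4. Strike 4 from p, s.
s has just one choice, so s = 3.
That leaves p = 2.

p=2, q=4, r=1, s=3, t=6, u=5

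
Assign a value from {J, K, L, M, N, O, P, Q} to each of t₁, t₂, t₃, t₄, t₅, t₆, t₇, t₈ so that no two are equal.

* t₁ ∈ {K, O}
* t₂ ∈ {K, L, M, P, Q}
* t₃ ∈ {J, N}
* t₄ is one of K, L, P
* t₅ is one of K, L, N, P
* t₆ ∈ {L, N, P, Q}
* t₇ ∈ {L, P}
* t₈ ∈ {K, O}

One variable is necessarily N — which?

Among the 8 variables, J fits only t₃ (and all 8 values in {J, K, L, M, N, O, P, Q} must be used), so t₃ = J.
The 7 still-open variables together cover exactly {K, L, M, N, O, P, Q} — 7 values for 7 variables — and M appears only in t₂'s list, so t₂ = M.
The 6 still-open variables draw from only 6 values {K, L, N, O, P, Q}, so each is used; only t₆ can be Q, hence t₆ = Q.
The 5 still-open variables draw from only 5 values {K, L, N, O, P}, so each is used; only t₅ can be N, hence t₅ = N.

t₅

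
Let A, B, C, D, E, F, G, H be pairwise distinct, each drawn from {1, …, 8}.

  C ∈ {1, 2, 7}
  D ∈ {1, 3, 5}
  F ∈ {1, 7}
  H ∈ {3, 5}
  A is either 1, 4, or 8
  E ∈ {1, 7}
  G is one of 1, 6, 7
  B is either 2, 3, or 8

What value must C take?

2

The 8 variables together cover exactly {1, 2, 3, 4, 5, 6, 7, 8} — 8 values for 8 variables — and 4 appears only in A's list, so A = 4.
Among the 7 still-open variables, 6 fits only G (and all 7 values in {1, 2, 3, 5, 6, 7, 8} must be used), so G = 6.
The 6 still-open variables draw from only 6 values {1, 2, 3, 5, 7, 8}, so each is used; only B can be 8, hence B = 8.
The 5 still-open variables together cover exactly {1, 2, 3, 5, 7} — 5 values for 5 variables — and 2 appears only in C's list, so C = 2.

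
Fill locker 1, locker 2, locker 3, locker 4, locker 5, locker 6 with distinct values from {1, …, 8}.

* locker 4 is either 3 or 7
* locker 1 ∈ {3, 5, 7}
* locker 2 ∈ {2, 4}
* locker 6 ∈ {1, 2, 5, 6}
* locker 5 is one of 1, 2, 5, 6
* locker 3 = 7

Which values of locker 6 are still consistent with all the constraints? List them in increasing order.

locker 3 must be 7 (only option left). Eliminate 7 elsewhere: locker 1, locker 4.
locker 4 must be 3 (only option left). Eliminate 3 elsewhere: locker 1.
That leaves locker 1 = 5. So locker 5, locker 6 can't be 5.
No further eliminations apply; locker 6 can still be any of 1, 2, 6.

1, 2, 6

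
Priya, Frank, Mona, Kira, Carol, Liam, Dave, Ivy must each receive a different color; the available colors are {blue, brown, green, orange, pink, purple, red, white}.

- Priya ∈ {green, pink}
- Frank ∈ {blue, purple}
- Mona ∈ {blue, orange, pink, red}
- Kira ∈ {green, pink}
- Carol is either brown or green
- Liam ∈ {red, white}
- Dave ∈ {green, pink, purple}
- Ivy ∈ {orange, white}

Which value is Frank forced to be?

The 8 variables draw from only 8 values {blue, brown, green, orange, pink, purple, red, white}, so each is used; only Carol can be brown, hence Carol = brown.
Priya and Kira between them cover only {green, pink} — a naked pair. Remove those values from Mona, Dave.
Dave's domain is down to {purple}, so Dave = purple. Remove purple from Frank.
So Frank = blue.

blue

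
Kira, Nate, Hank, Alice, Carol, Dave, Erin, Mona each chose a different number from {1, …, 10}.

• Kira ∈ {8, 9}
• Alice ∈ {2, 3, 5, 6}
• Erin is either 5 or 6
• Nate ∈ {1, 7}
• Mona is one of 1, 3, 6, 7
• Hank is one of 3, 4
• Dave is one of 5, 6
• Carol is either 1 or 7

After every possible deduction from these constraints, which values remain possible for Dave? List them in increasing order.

5, 6

Nate and Carol share exactly the 2 values {1, 7}; by pigeonhole those values go to them, so strike 1, 7 from Mona.
The 2 variables Dave and Erin are confined to {5, 6}, which locks those values in; drop them from Alice, Mona.
That leaves Mona = 3. So Hank, Alice can't be 3.
Hank's domain is down to {4}, so Hank = 4.
Alice has just one choice, so Alice = 2.
No further eliminations apply; Dave can still be any of 5, 6.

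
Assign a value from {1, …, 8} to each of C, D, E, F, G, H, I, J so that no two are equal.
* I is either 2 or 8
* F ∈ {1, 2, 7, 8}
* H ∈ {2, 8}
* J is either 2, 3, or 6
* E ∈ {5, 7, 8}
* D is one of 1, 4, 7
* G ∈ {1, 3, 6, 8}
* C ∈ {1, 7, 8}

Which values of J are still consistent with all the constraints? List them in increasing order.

The 8 variables draw from only 8 values {1, 2, 3, 4, 5, 6, 7, 8}, so each is used; only D can be 4, hence D = 4.
The 7 still-open variables together cover exactly {1, 2, 3, 5, 6, 7, 8} — 7 values for 7 variables — and 5 appears only in E's list, so E = 5.
The 2 variables H and I are confined to {2, 8}, which locks those values in; drop them from C, F, G, J.
C and F between them cover only {1, 7} — a naked pair. Remove those values from G.
No further eliminations apply; J can still be any of 3, 6.

3, 6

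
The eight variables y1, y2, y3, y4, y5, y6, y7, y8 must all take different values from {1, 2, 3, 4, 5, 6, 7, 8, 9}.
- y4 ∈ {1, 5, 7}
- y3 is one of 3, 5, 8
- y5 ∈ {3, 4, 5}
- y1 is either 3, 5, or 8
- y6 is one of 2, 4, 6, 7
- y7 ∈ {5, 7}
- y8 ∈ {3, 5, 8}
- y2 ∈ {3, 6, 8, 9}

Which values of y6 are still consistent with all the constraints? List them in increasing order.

y1, y3, y8 share exactly the 3 values {3, 5, 8}; by pigeonhole those values go to them, so strike 3, 5, 8 from y2, y4, y5, y7.
y5 has just one choice, so y5 = 4. So y6 can't be 4.
y7 has just one choice, so y7 = 7. Eliminate 7 elsewhere: y4, y6.
That leaves y4 = 1.
No further eliminations apply; y6 can still be any of 2, 6.

2, 6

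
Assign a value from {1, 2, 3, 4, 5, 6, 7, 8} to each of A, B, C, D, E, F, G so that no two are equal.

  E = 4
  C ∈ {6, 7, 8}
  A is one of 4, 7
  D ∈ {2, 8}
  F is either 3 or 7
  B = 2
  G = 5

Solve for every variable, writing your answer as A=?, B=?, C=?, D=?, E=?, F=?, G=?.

B must be 2 (only option left). Strike 2 from D.
That leaves D = 8. Remove 8 from C.
E has just one choice, so E = 4. So A can't be 4.
That leaves G = 5.
A's domain is down to {7}, so A = 7. Strike 7 from C, F.
C has just one choice, so C = 6.
F must be 3 (only option left).

A=7, B=2, C=6, D=8, E=4, F=3, G=5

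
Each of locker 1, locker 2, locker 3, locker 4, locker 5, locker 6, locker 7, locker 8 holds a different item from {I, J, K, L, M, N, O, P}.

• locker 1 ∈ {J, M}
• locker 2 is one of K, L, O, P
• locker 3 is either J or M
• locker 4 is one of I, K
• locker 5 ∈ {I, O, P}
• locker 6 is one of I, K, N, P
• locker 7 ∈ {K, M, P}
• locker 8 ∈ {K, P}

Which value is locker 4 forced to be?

The 8 variables together cover exactly {I, J, K, L, M, N, O, P} — 8 values for 8 variables — and L appears only in locker 2's list, so locker 2 = L.
The 7 still-open variables draw from only 7 values {I, J, K, M, N, O, P}, so each is used; only locker 6 can be N, hence locker 6 = N.
The 6 still-open variables draw from only 6 values {I, J, K, M, O, P}, so each is used; only locker 5 can be O, hence locker 5 = O.
The 5 still-open variables draw from only 5 values {I, J, K, M, P}, so each is used; only locker 4 can be I, hence locker 4 = I.

I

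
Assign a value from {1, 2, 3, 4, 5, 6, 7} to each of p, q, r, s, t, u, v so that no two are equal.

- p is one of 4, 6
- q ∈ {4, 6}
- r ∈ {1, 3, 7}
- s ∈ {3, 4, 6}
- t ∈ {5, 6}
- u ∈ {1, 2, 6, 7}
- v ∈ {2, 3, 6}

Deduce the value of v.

2

The 7 variables draw from only 7 values {1, 2, 3, 4, 5, 6, 7}, so each is used; only t can be 5, hence t = 5.
p and q share exactly the 2 values {4, 6}; by pigeonhole those values go to them, so strike 4, 6 from s, u, v.
That leaves s = 3. So r, v can't be 3.
So v = 2.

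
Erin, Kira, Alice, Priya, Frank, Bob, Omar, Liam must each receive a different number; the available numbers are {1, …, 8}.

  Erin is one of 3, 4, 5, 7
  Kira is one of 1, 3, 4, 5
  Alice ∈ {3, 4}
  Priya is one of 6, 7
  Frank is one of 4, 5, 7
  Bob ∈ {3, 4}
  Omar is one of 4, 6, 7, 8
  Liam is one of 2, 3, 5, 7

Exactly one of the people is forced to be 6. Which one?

Priya

The 8 variables together cover exactly {1, 2, 3, 4, 5, 6, 7, 8} — 8 values for 8 variables — and 1 appears only in Kira's list, so Kira = 1.
Among the 7 still-open variables, 2 fits only Liam (and all 7 values in {2, 3, 4, 5, 6, 7, 8} must be used), so Liam = 2.
Among the 6 still-open variables, 8 fits only Omar (and all 6 values in {3, 4, 5, 6, 7, 8} must be used), so Omar = 8.
Among the 5 still-open variables, 6 fits only Priya (and all 5 values in {3, 4, 5, 6, 7} must be used), so Priya = 6.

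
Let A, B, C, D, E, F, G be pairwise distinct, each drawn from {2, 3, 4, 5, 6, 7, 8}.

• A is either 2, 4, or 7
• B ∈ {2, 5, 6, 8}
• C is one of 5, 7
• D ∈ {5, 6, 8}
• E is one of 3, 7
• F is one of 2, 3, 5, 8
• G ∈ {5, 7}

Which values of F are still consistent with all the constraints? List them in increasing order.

Among the 7 variables, 4 fits only A (and all 7 values in {2, 3, 4, 5, 6, 7, 8} must be used), so A = 4.
C and G share exactly the 2 values {5, 7}; by pigeonhole those values go to them, so strike 5, 7 from B, D, E, F.
That leaves E = 3. So F can't be 3.
No further eliminations apply; F can still be any of 2, 8.

2, 8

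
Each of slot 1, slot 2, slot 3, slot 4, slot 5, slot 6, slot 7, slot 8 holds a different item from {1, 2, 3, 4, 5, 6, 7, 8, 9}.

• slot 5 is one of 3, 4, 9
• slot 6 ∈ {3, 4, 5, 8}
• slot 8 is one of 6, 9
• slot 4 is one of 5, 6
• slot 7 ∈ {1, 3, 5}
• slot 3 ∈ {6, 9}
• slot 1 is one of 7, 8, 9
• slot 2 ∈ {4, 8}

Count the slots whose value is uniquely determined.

3

The 8 variables draw from only 8 values {1, 3, 4, 5, 6, 7, 8, 9}, so each is used; only slot 7 can be 1, hence slot 7 = 1.
Among the 7 still-open variables, 7 fits only slot 1 (and all 7 values in {3, 4, 5, 6, 7, 8, 9} must be used), so slot 1 = 7.
The 2 variables slot 3 and slot 8 are confined to {6, 9}, which locks those values in; drop them from slot 4, slot 5.
slot 4 has just one choice, so slot 4 = 5. Remove 5 from slot 6.
Determined: slot 1=7, slot 4=5, slot 7=1. The other slots each still have more than one consistent value. That makes 3.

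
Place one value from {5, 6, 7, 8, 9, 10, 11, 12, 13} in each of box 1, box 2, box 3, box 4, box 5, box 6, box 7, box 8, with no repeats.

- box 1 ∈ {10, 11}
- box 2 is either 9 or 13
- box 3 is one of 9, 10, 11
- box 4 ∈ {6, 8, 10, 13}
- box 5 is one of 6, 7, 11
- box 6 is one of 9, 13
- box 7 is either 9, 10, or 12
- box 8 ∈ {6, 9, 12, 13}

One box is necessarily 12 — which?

box 7

Among the 8 variables, 7 fits only box 5 (and all 8 values in {6, 7, 8, 9, 10, 11, 12, 13} must be used), so box 5 = 7.
The 7 still-open variables together cover exactly {6, 8, 9, 10, 11, 12, 13} — 7 values for 7 variables — and 8 appears only in box 4's list, so box 4 = 8.
The 6 still-open variables together cover exactly {6, 9, 10, 11, 12, 13} — 6 values for 6 variables — and 6 appears only in box 8's list, so box 8 = 6.
The 5 still-open variables together cover exactly {9, 10, 11, 12, 13} — 5 values for 5 variables — and 12 appears only in box 7's list, so box 7 = 12.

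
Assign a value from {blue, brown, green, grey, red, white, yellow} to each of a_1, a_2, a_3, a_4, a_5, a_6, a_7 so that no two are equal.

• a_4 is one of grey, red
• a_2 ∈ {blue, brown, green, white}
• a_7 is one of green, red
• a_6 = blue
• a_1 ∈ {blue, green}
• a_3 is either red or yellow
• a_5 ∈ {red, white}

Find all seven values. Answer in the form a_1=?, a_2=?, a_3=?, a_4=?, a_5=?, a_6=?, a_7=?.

a_1=green, a_2=brown, a_3=yellow, a_4=grey, a_5=white, a_6=blue, a_7=red

a_6 must be blue (only option left). So a_1, a_2 can't be blue.
a_1's domain is down to {green}, so a_1 = green. Eliminate green elsewhere: a_2, a_7.
That leaves a_7 = red. Remove red from a_3, a_4, a_5.
a_3 must be yellow (only option left).
a_4 must be grey (only option left).
That leaves a_5 = white. Eliminate white elsewhere: a_2.
a_2 has just one choice, so a_2 = brown.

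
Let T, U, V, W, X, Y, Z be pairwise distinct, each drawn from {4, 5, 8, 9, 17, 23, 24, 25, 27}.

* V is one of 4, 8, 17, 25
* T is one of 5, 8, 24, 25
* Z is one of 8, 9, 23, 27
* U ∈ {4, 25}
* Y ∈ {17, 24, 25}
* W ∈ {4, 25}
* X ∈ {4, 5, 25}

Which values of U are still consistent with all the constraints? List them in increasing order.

The 2 variables U and W are confined to {4, 25}, which locks those values in; drop them from T, V, X, Y.
X's domain is down to {5}, so X = 5. Eliminate 5 elsewhere: T.
T, V, Y share exactly the 3 values {8, 17, 24}; by pigeonhole those values go to them, so strike 8, 17, 24 from Z.
No further eliminations apply; U can still be any of 4, 25.

4, 25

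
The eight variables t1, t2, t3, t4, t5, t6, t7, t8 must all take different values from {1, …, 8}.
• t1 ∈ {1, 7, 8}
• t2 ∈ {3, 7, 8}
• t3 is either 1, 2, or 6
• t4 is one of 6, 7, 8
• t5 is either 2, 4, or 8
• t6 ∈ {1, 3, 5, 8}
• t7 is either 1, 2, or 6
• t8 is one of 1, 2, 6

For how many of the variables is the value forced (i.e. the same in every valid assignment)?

3

The 8 variables together cover exactly {1, 2, 3, 4, 5, 6, 7, 8} — 8 values for 8 variables — and 4 appears only in t5's list, so t5 = 4.
The 7 still-open variables draw from only 7 values {1, 2, 3, 5, 6, 7, 8}, so each is used; only t6 can be 5, hence t6 = 5.
The 6 still-open variables together cover exactly {1, 2, 3, 6, 7, 8} — 6 values for 6 variables — and 3 appears only in t2's list, so t2 = 3.
t3, t7, t8 share exactly the 3 values {1, 2, 6}; by pigeonhole those values go to them, so strike 1, 2, 6 from t1, t4.
Determined: t2=3, t5=4, t6=5. The other variables each still have more than one consistent value. That makes 3.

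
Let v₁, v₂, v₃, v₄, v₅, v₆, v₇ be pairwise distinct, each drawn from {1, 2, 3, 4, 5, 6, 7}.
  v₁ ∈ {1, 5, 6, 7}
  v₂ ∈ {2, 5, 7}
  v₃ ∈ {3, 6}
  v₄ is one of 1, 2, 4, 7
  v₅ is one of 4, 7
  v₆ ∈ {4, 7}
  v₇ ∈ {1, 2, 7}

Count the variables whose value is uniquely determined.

3

The 7 variables together cover exactly {1, 2, 3, 4, 5, 6, 7} — 7 values for 7 variables — and 3 appears only in v₃'s list, so v₃ = 3.
Among the 6 still-open variables, 6 fits only v₁ (and all 6 values in {1, 2, 4, 5, 6, 7} must be used), so v₁ = 6.
The 5 still-open variables together cover exactly {1, 2, 4, 5, 7} — 5 values for 5 variables — and 5 appears only in v₂'s list, so v₂ = 5.
v₅ and v₆ share exactly the 2 values {4, 7}; by pigeonhole those values go to them, so strike 4, 7 from v₄, v₇.
Determined: v₁=6, v₂=5, v₃=3. The other variables each still have more than one consistent value. That makes 3.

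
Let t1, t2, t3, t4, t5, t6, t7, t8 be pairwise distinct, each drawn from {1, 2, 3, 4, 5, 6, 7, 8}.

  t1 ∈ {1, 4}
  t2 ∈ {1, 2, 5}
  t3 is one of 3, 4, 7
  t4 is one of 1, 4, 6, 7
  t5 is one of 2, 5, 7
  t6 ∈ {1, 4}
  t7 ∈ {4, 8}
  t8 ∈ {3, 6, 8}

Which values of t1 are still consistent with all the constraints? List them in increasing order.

t1 and t6 between them cover only {1, 4} — a naked pair. Remove those values from t2, t3, t4, t7.
t7's domain is down to {8}, so t7 = 8. So t8 can't be 8.
t3, t4, t8 between them cover only {3, 6, 7} — a naked triple. Remove those values from t5.
No further eliminations apply; t1 can still be any of 1, 4.

1, 4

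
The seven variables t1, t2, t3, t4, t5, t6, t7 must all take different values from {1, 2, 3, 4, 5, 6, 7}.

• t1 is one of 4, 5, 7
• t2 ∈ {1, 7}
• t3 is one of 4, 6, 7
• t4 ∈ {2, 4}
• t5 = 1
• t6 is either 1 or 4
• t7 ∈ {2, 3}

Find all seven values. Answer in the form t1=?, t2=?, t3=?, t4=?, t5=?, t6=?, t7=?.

t1=5, t2=7, t3=6, t4=2, t5=1, t6=4, t7=3

t5's domain is down to {1}, so t5 = 1. So t2, t6 can't be 1.
t6's domain is down to {4}, so t6 = 4. Remove 4 from t1, t3, t4.
t2 has just one choice, so t2 = 7. Strike 7 from t1, t3.
t3 must be 6 (only option left).
That leaves t4 = 2. Remove 2 from t7.
That leaves t7 = 3.
That leaves t1 = 5.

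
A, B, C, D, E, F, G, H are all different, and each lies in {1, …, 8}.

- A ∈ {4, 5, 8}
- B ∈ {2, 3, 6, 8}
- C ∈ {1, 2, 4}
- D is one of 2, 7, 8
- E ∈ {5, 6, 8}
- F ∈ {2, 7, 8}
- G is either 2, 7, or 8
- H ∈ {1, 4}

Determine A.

5

The 8 variables together cover exactly {1, 2, 3, 4, 5, 6, 7, 8} — 8 values for 8 variables — and 3 appears only in B's list, so B = 3.
Among the 7 still-open variables, 6 fits only E (and all 7 values in {1, 2, 4, 5, 6, 7, 8} must be used), so E = 6.
The 6 still-open variables draw from only 6 values {1, 2, 4, 5, 7, 8}, so each is used; only A can be 5, hence A = 5.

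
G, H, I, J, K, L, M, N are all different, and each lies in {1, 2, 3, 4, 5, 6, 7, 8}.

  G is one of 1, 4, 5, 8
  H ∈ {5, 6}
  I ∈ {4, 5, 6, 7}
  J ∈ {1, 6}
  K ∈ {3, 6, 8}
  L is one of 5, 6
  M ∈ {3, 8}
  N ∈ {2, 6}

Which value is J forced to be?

The 8 variables draw from only 8 values {1, 2, 3, 4, 5, 6, 7, 8}, so each is used; only N can be 2, hence N = 2.
Among the 7 still-open variables, 7 fits only I (and all 7 values in {1, 3, 4, 5, 6, 7, 8} must be used), so I = 7.
The 6 still-open variables together cover exactly {1, 3, 4, 5, 6, 8} — 6 values for 6 variables — and 4 appears only in G's list, so G = 4.
The 5 still-open variables draw from only 5 values {1, 3, 5, 6, 8}, so each is used; only J can be 1, hence J = 1.

1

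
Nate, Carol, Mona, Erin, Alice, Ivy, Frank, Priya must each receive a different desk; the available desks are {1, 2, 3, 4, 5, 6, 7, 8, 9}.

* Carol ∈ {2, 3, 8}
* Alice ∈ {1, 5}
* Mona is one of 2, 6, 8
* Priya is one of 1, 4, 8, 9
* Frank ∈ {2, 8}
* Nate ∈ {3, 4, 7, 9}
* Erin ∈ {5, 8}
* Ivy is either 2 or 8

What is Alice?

The 2 variables Ivy and Frank are confined to {2, 8}, which locks those values in; drop them from Carol, Mona, Erin, Priya.
Carol's domain is down to {3}, so Carol = 3. Eliminate 3 elsewhere: Nate.
That leaves Mona = 6.
Erin must be 5 (only option left). Remove 5 from Alice.
So Alice = 1.

1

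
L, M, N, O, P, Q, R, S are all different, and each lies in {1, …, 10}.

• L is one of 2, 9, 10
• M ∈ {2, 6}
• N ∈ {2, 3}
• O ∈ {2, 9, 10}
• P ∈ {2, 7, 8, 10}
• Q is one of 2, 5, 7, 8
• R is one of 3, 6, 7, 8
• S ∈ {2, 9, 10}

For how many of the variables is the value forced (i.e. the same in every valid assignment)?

3

The 8 variables draw from only 8 values {2, 3, 5, 6, 7, 8, 9, 10}, so each is used; only Q can be 5, hence Q = 5.
L, O, S between them cover only {2, 9, 10} — a naked triple. Remove those values from M, N, P.
M's domain is down to {6}, so M = 6. Strike 6 from R.
N has just one choice, so N = 3. Strike 3 from R.
Determined: M=6, N=3, Q=5. The other variables each still have more than one consistent value. That makes 3.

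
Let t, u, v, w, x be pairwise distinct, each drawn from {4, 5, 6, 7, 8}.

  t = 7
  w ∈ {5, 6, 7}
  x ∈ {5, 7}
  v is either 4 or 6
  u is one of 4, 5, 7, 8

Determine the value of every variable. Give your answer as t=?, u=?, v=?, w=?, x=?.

t's domain is down to {7}, so t = 7. Remove 7 from u, w, x.
x's domain is down to {5}, so x = 5. So u, w can't be 5.
w has just one choice, so w = 6. Strike 6 from v.
That leaves v = 4. Eliminate 4 elsewhere: u.
u's domain is down to {8}, so u = 8.

t=7, u=8, v=4, w=6, x=5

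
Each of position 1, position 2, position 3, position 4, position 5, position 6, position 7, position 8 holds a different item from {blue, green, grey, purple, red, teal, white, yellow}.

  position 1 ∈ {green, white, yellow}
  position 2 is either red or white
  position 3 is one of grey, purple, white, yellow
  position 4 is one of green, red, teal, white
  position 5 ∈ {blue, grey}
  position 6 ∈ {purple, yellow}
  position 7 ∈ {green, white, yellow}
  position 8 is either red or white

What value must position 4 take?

teal

Among the 8 variables, blue fits only position 5 (and all 8 values in {blue, green, grey, purple, red, teal, white, yellow} must be used), so position 5 = blue.
The 7 still-open variables together cover exactly {green, grey, purple, red, teal, white, yellow} — 7 values for 7 variables — and grey appears only in position 3's list, so position 3 = grey.
Among the 6 still-open variables, purple fits only position 6 (and all 6 values in {green, purple, red, teal, white, yellow} must be used), so position 6 = purple.
The 5 still-open variables draw from only 5 values {green, red, teal, white, yellow}, so each is used; only position 4 can be teal, hence position 4 = teal.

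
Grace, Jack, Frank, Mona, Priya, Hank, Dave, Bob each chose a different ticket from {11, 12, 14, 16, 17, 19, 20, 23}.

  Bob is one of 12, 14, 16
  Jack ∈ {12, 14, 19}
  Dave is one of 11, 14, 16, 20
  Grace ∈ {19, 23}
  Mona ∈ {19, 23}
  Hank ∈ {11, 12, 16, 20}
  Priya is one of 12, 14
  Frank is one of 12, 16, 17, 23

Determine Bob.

16

The 8 variables draw from only 8 values {11, 12, 14, 16, 17, 19, 20, 23}, so each is used; only Frank can be 17, hence Frank = 17.
Grace and Mona between them cover only {19, 23} — a naked pair. Remove those values from Jack.
Jack and Priya share exactly the 2 values {12, 14}; by pigeonhole those values go to them, so strike 12, 14 from Hank, Dave, Bob.
So Bob = 16.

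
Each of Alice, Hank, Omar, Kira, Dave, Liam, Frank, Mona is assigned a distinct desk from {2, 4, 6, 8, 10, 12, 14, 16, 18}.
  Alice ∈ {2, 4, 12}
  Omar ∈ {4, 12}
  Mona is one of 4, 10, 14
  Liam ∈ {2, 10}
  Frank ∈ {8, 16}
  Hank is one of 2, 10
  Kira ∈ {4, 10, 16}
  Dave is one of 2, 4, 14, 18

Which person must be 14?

Mona

The 8 variables together cover exactly {2, 4, 8, 10, 12, 14, 16, 18} — 8 values for 8 variables — and 8 appears only in Frank's list, so Frank = 8.
Among the 7 still-open variables, 16 fits only Kira (and all 7 values in {2, 4, 10, 12, 14, 16, 18} must be used), so Kira = 16.
Among the 6 still-open variables, 18 fits only Dave (and all 6 values in {2, 4, 10, 12, 14, 18} must be used), so Dave = 18.
The 5 still-open variables together cover exactly {2, 4, 10, 12, 14} — 5 values for 5 variables — and 14 appears only in Mona's list, so Mona = 14.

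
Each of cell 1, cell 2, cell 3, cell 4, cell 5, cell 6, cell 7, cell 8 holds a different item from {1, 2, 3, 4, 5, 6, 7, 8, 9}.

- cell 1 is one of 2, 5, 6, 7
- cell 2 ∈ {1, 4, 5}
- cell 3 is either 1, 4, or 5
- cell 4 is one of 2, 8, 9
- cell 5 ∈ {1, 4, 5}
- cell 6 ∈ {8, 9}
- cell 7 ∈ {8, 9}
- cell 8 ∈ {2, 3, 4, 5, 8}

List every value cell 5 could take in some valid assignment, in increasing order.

The 2 variables cell 6 and cell 7 are confined to {8, 9}, which locks those values in; drop them from cell 4, cell 8.
cell 4 has just one choice, so cell 4 = 2. Remove 2 from cell 1, cell 8.
cell 2, cell 3, cell 5 between them cover only {1, 4, 5} — a naked triple. Remove those values from cell 1, cell 8.
cell 8 has just one choice, so cell 8 = 3.
No further eliminations apply; cell 5 can still be any of 1, 4, 5.

1, 4, 5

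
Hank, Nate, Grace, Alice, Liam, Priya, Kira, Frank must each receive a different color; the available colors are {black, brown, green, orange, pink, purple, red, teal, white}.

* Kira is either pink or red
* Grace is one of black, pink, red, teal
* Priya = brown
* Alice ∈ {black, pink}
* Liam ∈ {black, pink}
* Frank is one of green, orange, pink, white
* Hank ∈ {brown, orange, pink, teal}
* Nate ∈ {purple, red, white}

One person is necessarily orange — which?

Priya has just one choice, so Priya = brown. Remove brown from Hank.
Alice and Liam share exactly the 2 values {black, pink}; by pigeonhole those values go to them, so strike black, pink from Hank, Grace, Kira, Frank.
That leaves Kira = red. Eliminate red elsewhere: Nate, Grace.
Grace must be teal (only option left). So Hank can't be teal.
So orange goes to Hank.

Hank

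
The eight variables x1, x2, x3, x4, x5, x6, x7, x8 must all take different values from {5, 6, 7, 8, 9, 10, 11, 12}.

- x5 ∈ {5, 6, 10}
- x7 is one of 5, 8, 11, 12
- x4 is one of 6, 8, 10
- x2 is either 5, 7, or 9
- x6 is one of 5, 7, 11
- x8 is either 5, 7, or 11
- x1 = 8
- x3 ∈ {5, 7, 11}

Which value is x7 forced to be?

12

x1 must be 8 (only option left). Strike 8 from x4, x7.
The 7 still-open variables draw from only 7 values {5, 6, 7, 9, 10, 11, 12}, so each is used; only x2 can be 9, hence x2 = 9.
Among the 6 still-open variables, 12 fits only x7 (and all 6 values in {5, 6, 7, 10, 11, 12} must be used), so x7 = 12.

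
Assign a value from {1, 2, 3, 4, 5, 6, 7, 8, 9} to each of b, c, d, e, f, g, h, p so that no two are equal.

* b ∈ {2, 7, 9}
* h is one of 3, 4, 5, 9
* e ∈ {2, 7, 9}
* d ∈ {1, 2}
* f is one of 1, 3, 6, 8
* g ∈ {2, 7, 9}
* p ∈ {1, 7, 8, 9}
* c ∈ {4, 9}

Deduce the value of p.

The 3 variables b, e, g are confined to {2, 7, 9}, which locks those values in; drop them from c, d, h, p.
That leaves c = 4. So h can't be 4.
That leaves d = 1. Eliminate 1 elsewhere: f, p.
So p = 8.

8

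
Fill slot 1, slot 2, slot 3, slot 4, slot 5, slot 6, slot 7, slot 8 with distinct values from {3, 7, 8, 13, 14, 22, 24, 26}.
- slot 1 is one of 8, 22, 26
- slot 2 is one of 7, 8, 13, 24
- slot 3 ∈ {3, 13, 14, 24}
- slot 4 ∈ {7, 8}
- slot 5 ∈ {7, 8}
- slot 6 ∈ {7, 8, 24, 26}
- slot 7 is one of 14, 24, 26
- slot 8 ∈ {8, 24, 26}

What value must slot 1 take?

22

The 8 variables draw from only 8 values {3, 7, 8, 13, 14, 22, 24, 26}, so each is used; only slot 3 can be 3, hence slot 3 = 3.
The 7 still-open variables draw from only 7 values {7, 8, 13, 14, 22, 24, 26}, so each is used; only slot 2 can be 13, hence slot 2 = 13.
The 6 still-open variables together cover exactly {7, 8, 14, 22, 24, 26} — 6 values for 6 variables — and 14 appears only in slot 7's list, so slot 7 = 14.
The 5 still-open variables draw from only 5 values {7, 8, 22, 24, 26}, so each is used; only slot 1 can be 22, hence slot 1 = 22.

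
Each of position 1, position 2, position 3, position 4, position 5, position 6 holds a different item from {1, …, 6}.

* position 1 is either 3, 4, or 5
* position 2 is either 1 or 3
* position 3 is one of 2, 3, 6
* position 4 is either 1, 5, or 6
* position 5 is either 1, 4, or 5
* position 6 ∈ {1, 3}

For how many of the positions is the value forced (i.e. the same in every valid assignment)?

The 6 variables together cover exactly {1, 2, 3, 4, 5, 6} — 6 values for 6 variables — and 2 appears only in position 3's list, so position 3 = 2.
The 5 still-open variables draw from only 5 values {1, 3, 4, 5, 6}, so each is used; only position 4 can be 6, hence position 4 = 6.
position 2 and position 6 between them cover only {1, 3} — a naked pair. Remove those values from position 1, position 5.
Determined: position 3=2, position 4=6. The other positions each still have more than one consistent value. That makes 2.

2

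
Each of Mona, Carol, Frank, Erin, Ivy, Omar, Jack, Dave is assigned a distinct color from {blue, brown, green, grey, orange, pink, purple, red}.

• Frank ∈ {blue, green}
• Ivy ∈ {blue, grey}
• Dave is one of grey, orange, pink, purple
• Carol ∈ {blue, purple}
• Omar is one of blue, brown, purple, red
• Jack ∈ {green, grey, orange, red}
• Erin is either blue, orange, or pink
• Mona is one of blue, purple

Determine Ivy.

The 8 variables together cover exactly {blue, brown, green, grey, orange, pink, purple, red} — 8 values for 8 variables — and brown appears only in Omar's list, so Omar = brown.
The 7 still-open variables together cover exactly {blue, green, grey, orange, pink, purple, red} — 7 values for 7 variables — and red appears only in Jack's list, so Jack = red.
Among the 6 still-open variables, green fits only Frank (and all 6 values in {blue, green, grey, orange, pink, purple} must be used), so Frank = green.
The 2 variables Mona and Carol are confined to {blue, purple}, which locks those values in; drop them from Erin, Ivy, Dave.
So Ivy = grey.

grey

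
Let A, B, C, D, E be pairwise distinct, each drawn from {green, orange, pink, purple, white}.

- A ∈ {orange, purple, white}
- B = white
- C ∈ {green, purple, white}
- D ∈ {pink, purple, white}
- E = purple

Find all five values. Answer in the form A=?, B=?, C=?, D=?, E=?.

B's domain is down to {white}, so B = white. Remove white from A, C, D.
E must be purple (only option left). So A, C, D can't be purple.
A has just one choice, so A = orange.
C's domain is down to {green}, so C = green.
D's domain is down to {pink}, so D = pink.

A=orange, B=white, C=green, D=pink, E=purple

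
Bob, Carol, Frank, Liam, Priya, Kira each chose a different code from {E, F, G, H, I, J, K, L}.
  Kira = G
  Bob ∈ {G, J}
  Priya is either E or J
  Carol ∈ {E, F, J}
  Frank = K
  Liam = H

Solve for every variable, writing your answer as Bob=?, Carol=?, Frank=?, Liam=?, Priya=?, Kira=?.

Bob=J, Carol=F, Frank=K, Liam=H, Priya=E, Kira=G

Frank must be K (only option left).
That leaves Liam = H.
That leaves Kira = G. Eliminate G elsewhere: Bob.
Bob's domain is down to {J}, so Bob = J. Eliminate J elsewhere: Carol, Priya.
That leaves Priya = E. So Carol can't be E.
That leaves Carol = F.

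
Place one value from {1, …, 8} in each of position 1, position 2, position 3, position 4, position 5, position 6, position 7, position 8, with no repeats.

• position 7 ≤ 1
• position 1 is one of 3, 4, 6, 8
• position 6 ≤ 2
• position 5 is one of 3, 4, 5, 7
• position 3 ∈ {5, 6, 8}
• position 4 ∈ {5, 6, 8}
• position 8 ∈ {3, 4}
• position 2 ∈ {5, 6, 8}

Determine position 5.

7

position 7's domain is down to {1}, so position 7 = 1. Eliminate 1 elsewhere: position 6.
position 6's domain is down to {2}, so position 6 = 2.
The 6 still-open variables together cover exactly {3, 4, 5, 6, 7, 8} — 6 values for 6 variables — and 7 appears only in position 5's list, so position 5 = 7.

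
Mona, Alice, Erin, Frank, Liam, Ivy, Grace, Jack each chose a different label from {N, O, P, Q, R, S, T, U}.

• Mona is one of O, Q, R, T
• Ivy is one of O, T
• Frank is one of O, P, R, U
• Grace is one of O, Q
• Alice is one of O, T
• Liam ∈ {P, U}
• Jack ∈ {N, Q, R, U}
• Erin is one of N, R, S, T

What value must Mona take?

The 8 variables draw from only 8 values {N, O, P, Q, R, S, T, U}, so each is used; only Erin can be S, hence Erin = S.
The 7 still-open variables together cover exactly {N, O, P, Q, R, T, U} — 7 values for 7 variables — and N appears only in Jack's list, so Jack = N.
The 2 variables Alice and Ivy are confined to {O, T}, which locks those values in; drop them from Mona, Frank, Grace.
Grace's domain is down to {Q}, so Grace = Q. So Mona can't be Q.
So Mona = R.

R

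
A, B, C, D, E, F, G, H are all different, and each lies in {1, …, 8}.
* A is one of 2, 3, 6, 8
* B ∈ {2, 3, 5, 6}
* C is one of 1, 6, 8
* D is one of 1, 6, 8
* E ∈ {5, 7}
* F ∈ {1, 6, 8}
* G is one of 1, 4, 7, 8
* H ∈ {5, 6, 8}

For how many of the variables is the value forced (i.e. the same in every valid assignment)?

The 8 variables draw from only 8 values {1, 2, 3, 4, 5, 6, 7, 8}, so each is used; only G can be 4, hence G = 4.
The 7 still-open variables draw from only 7 values {1, 2, 3, 5, 6, 7, 8}, so each is used; only E can be 7, hence E = 7.
C, D, F share exactly the 3 values {1, 6, 8}; by pigeonhole those values go to them, so strike 1, 6, 8 from A, B, H.
H has just one choice, so H = 5. Strike 5 from B.
Determined: E=7, G=4, H=5. The other variables each still have more than one consistent value. That makes 3.

3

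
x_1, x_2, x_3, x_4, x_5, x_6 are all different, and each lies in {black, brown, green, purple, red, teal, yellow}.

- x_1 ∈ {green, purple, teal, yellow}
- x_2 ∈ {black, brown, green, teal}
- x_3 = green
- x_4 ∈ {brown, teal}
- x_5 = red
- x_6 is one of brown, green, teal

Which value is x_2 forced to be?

black

x_3 has just one choice, so x_3 = green. Remove green from x_1, x_2, x_6.
x_5 must be red (only option left).
x_4 and x_6 between them cover only {brown, teal} — a naked pair. Remove those values from x_1, x_2.
So x_2 = black.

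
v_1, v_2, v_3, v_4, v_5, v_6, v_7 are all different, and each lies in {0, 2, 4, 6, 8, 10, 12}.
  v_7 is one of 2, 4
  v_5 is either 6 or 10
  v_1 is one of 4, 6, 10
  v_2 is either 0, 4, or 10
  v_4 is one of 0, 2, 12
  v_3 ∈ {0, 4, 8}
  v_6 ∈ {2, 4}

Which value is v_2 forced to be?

The 7 variables draw from only 7 values {0, 2, 4, 6, 8, 10, 12}, so each is used; only v_3 can be 8, hence v_3 = 8.
Among the 6 still-open variables, 12 fits only v_4 (and all 6 values in {0, 2, 4, 6, 10, 12} must be used), so v_4 = 12.
The 5 still-open variables together cover exactly {0, 2, 4, 6, 10} — 5 values for 5 variables — and 0 appears only in v_2's list, so v_2 = 0.

0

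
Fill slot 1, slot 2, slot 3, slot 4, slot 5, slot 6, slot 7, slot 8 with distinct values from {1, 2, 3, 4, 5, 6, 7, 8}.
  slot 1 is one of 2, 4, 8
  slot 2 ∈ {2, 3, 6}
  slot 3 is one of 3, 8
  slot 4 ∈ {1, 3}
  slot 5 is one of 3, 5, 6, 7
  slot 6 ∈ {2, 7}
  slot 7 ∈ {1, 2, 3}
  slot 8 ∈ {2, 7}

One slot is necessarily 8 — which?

The 8 variables draw from only 8 values {1, 2, 3, 4, 5, 6, 7, 8}, so each is used; only slot 1 can be 4, hence slot 1 = 4.
Among the 7 still-open variables, 5 fits only slot 5 (and all 7 values in {1, 2, 3, 5, 6, 7, 8} must be used), so slot 5 = 5.
The 6 still-open variables together cover exactly {1, 2, 3, 6, 7, 8} — 6 values for 6 variables — and 6 appears only in slot 2's list, so slot 2 = 6.
The 5 still-open variables together cover exactly {1, 2, 3, 7, 8} — 5 values for 5 variables — and 8 appears only in slot 3's list, so slot 3 = 8.

slot 3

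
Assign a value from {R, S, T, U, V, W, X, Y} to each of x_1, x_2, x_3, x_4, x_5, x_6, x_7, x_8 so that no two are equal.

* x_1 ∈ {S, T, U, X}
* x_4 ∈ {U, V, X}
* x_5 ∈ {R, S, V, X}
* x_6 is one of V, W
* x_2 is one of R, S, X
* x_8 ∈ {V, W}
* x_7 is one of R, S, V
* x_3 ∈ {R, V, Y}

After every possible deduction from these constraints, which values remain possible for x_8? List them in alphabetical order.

V, W

Among the 8 variables, T fits only x_1 (and all 8 values in {R, S, T, U, V, W, X, Y} must be used), so x_1 = T.
The 7 still-open variables draw from only 7 values {R, S, U, V, W, X, Y}, so each is used; only x_4 can be U, hence x_4 = U.
The 6 still-open variables draw from only 6 values {R, S, V, W, X, Y}, so each is used; only x_3 can be Y, hence x_3 = Y.
x_6 and x_8 between them cover only {V, W} — a naked pair. Remove those values from x_5, x_7.
No further eliminations apply; x_8 can still be any of V, W.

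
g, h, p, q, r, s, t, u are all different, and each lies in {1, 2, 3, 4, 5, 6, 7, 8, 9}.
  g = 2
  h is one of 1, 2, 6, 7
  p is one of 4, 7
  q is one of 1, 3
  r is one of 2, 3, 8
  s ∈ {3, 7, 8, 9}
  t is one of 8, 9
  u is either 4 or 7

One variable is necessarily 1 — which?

g's domain is down to {2}, so g = 2. Remove 2 from h, r.
Among the 7 still-open variables, 6 fits only h (and all 7 values in {1, 3, 4, 6, 7, 8, 9} must be used), so h = 6.
The 6 still-open variables draw from only 6 values {1, 3, 4, 7, 8, 9}, so each is used; only q can be 1, hence q = 1.

q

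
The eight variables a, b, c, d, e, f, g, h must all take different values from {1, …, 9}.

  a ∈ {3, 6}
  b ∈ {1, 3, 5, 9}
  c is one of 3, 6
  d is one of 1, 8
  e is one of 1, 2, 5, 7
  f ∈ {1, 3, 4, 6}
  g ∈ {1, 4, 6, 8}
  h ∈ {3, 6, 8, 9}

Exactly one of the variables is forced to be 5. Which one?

a and c between them cover only {3, 6} — a naked pair. Remove those values from b, f, g, h.
d, f, g share exactly the 3 values {1, 4, 8}; by pigeonhole those values go to them, so strike 1, 4, 8 from b, e, h.
h has just one choice, so h = 9. So b can't be 9.
So 5 goes to b.

b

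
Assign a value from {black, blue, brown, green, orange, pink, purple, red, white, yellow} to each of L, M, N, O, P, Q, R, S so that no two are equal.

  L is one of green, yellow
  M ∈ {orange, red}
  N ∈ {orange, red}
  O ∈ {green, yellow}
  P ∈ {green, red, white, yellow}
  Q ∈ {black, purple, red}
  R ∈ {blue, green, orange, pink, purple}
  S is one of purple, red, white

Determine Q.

The 2 variables L and O are confined to {green, yellow}, which locks those values in; drop them from P, R.
M and N between them cover only {orange, red} — a naked pair. Remove those values from P, Q, R, S.
P's domain is down to {white}, so P = white. Eliminate white elsewhere: S.
S must be purple (only option left). Eliminate purple elsewhere: Q, R.
So Q = black.

black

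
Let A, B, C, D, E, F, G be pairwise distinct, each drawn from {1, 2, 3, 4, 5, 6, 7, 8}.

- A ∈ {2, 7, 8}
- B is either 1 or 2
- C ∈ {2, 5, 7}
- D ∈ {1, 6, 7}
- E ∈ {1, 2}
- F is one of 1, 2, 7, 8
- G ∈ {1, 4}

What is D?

6

The 7 variables together cover exactly {1, 2, 4, 5, 6, 7, 8} — 7 values for 7 variables — and 4 appears only in G's list, so G = 4.
Among the 6 still-open variables, 5 fits only C (and all 6 values in {1, 2, 5, 6, 7, 8} must be used), so C = 5.
The 5 still-open variables together cover exactly {1, 2, 6, 7, 8} — 5 values for 5 variables — and 6 appears only in D's list, so D = 6.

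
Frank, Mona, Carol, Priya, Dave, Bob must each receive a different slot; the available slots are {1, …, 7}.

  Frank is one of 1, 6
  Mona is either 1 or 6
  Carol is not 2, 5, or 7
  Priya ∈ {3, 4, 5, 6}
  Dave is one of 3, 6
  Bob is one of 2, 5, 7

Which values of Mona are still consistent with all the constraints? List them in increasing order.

1, 6

Frank and Mona share exactly the 2 values {1, 6}; by pigeonhole those values go to them, so strike 1, 6 from Carol, Priya, Dave.
Dave has just one choice, so Dave = 3. Remove 3 from Carol, Priya.
Carol's domain is down to {4}, so Carol = 4. Remove 4 from Priya.
That leaves Priya = 5. Eliminate 5 elsewhere: Bob.
No further eliminations apply; Mona can still be any of 1, 6.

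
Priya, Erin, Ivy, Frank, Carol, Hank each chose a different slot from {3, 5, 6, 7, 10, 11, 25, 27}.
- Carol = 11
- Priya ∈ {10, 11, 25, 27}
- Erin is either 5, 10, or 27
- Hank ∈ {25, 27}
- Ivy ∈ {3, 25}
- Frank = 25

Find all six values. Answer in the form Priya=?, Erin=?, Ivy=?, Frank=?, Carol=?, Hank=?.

Frank has just one choice, so Frank = 25. Eliminate 25 elsewhere: Priya, Ivy, Hank.
That leaves Carol = 11. Eliminate 11 elsewhere: Priya.
Hank has just one choice, so Hank = 27. Strike 27 from Priya, Erin.
Priya must be 10 (only option left). Strike 10 from Erin.
Erin has just one choice, so Erin = 5.
Ivy must be 3 (only option left).

Priya=10, Erin=5, Ivy=3, Frank=25, Carol=11, Hank=27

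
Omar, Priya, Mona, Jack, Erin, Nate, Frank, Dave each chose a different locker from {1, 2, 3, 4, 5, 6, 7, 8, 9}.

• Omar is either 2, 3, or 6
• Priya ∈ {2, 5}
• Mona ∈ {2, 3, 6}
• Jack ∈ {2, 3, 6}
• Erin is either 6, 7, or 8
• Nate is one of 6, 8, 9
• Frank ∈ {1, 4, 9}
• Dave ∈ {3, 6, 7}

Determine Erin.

8

Omar, Mona, Jack share exactly the 3 values {2, 3, 6}; by pigeonhole those values go to them, so strike 2, 3, 6 from Priya, Erin, Nate, Dave.
Priya has just one choice, so Priya = 5.
That leaves Dave = 7. Remove 7 from Erin.
So Erin = 8.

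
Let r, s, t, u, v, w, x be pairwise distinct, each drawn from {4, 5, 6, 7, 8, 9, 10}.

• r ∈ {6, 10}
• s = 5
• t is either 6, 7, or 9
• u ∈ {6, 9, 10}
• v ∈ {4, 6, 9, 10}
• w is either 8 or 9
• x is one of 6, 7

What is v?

s has just one choice, so s = 5.
The 6 still-open variables draw from only 6 values {4, 6, 7, 8, 9, 10}, so each is used; only v can be 4, hence v = 4.

4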